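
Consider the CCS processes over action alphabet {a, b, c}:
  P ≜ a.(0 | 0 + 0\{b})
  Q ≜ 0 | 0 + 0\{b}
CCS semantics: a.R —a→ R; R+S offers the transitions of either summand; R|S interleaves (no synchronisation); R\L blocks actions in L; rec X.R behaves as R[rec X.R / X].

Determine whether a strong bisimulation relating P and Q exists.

not bisimilar

LTS(P): 2 reachable states
  p0 = a.(0 | 0 + 0\{b}) | -a-> p1
  p1 = 0 | 0 + 0\{b} | ·
LTS(Q): 1 reachable states
  q0 = 0 | 0 + 0\{b} | ·
Coarsest stable partition (strong bisimilarity classes):
  B0 = {p0}
  B1 = {p1, q0}
p0 ∈ B0, q0 ∈ B1 → different blocks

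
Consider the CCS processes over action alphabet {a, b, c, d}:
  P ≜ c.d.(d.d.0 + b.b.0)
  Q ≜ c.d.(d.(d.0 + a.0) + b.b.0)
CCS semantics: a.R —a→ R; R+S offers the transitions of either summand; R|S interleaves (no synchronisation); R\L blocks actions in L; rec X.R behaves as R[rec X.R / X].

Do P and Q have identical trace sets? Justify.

NO — witness ⟨cdda⟩

LTS(P): 6 reachable states
  u0 = c.d.(d.d.0 + b.b.0) has moves -c-> u1
  u1 = d.(d.d.0 + b.b.0) has moves -d-> u2
  u2 = d.d.0 + b.b.0 has moves -b-> u3, -d-> u4
  u3 = b.0 has moves -b-> u5
  u4 = d.0 has moves -d-> u5
  u5 = 0 has moves stopped
LTS(Q): 6 reachable states
  v0 = c.d.(d.(d.0 + a.0) + b.b.0) has moves -c-> v1
  v1 = d.(d.(d.0 + a.0) + b.b.0) has moves -d-> v2
  v2 = d.(d.0 + a.0) + b.b.0 has moves -b-> v3, -d-> v4
  v3 = b.0 has moves -b-> v5
  v4 = d.0 + a.0 has moves -a-> v5, -d-> v5
  v5 = 0 has moves stopped
Run σ = ⟨cdda⟩ on Q: start {v0}
  step 1 (c): {v1}
  step 2 (d): {v2}
  step 3 (d): {v4}
  step 4 (a): {v5}
  — Q admits the full trace.
Run σ = ⟨cdda⟩ on P: start {u0}
  step 1 (c): {u1}
  step 2 (d): {u2}
  step 3 (d): {u4}
  step 4 (a): ∅ (P stuck)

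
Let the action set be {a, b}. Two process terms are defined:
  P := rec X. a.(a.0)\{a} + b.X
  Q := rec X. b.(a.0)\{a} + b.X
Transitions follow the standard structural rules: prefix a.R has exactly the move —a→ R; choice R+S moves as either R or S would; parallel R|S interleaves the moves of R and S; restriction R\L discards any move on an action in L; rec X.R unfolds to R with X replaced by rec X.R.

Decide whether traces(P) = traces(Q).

P's transition system — 2 states:
  p0 = rec X. a.(a.0)\{a} + b.X :: —a→ p1, —b→ p0
  p1 = (a.0)\{a} :: (no moves)
Q's transition system — 2 states:
  q0 = rec X. b.(a.0)\{a} + b.X :: —b→ q0, —b→ q1
  q1 = (a.0)\{a} :: (no moves)
Trace ⟨a⟩ through P, begin at {p0}:
  after a @ step 1: {p1}
  ✓ P
Trace ⟨a⟩ through Q, begin at {q0}:
  after a @ step 1: ∅ (Q stuck)

NO — witness ⟨a⟩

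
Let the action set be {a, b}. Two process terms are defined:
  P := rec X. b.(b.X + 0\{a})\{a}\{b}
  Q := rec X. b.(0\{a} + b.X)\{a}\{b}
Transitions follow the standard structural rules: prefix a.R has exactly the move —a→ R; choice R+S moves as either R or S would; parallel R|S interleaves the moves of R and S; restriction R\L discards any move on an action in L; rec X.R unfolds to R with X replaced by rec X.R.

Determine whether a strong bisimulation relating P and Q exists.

P's transition system — 2 states:
  p0 = rec X. b.(b.X + 0\{a})\{a}\{b} :: =b=> p1
  p1 = (b.(rec X. b.(b.X + 0\{a})\{a}\{b}) + 0\{a})\{a}\{b} :: deadlocked
Q's transition system — 2 states:
  q0 = rec X. b.(0\{a} + b.X)\{a}\{b} :: =b=> q1
  q1 = (0\{a} + b.(rec X. b.(0\{a} + b.X)\{a}\{b}))\{a}\{b} :: deadlocked
Partition-refinement fixed point:
  B0 = {p0, q0}
  B1 = {p1, q1}
p0 ∈ B0, q0 ∈ B0 → same block

P ~ Q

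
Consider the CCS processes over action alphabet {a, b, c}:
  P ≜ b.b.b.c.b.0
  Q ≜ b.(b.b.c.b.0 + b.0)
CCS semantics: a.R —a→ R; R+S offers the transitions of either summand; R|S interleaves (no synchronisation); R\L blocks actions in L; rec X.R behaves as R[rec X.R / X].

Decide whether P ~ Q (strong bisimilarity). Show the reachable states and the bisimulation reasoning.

Reachable graph of P (6 states):
  m0 = b.b.b.c.b.0 | -b-> m1
  m1 = b.b.c.b.0 | -b-> m2
  m2 = b.c.b.0 | -b-> m3
  m3 = c.b.0 | -c-> m4
  m4 = b.0 | -b-> m5
  m5 = 0 | ·
Reachable graph of Q (6 states):
  n0 = b.(b.b.c.b.0 + b.0) | -b-> n1
  n1 = b.b.c.b.0 + b.0 | -b-> n2, -b-> n3
  n2 = 0 | ·
  n3 = b.c.b.0 | -b-> n4
  n4 = c.b.0 | -c-> n5
  n5 = b.0 | -b-> n2
Bisimilarity quotient blocks:
  B0 = {m0}
  B1 = {m1}
  B2 = {m2, n3}
  B3 = {m3, n4}
  B4 = {m4, n5}
  B5 = {m5, n2}
  B6 = {n0}
  B7 = {n1}
m0 ∈ B0, n0 ∈ B6 → different blocks

NO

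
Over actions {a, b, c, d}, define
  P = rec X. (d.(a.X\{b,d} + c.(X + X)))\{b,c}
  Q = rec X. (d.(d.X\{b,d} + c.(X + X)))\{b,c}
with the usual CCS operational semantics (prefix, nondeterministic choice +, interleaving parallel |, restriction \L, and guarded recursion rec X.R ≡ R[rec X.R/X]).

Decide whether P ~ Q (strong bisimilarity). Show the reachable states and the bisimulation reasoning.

not bisimilar

P's transition system — 3 states:
  p0 = rec X. (d.(a.X\{b,d} + c.(X + X)))\{b,c} ⊢ =d=> p1
  p1 = (a.(rec X. (d.(a.X\{b,d} + c.(X + X)))\{b,c})\{b,d} + c.((rec X. (d.(a.X\{b,d} + c.(X + X)))\{b,c}) + (rec X. (d.(a.X\{b,d} + c.(X + X)))\{b,c})))\{b,c} ⊢ =a=> p2
  p2 = (rec X. (d.(a.X\{b,d} + c.(X + X)))\{b,c})\{b,d}\{b,c} ⊢ (no moves)
Q's transition system — 3 states:
  q0 = rec X. (d.(d.X\{b,d} + c.(X + X)))\{b,c} ⊢ =d=> q1
  q1 = (d.(rec X. (d.(d.X\{b,d} + c.(X + X)))\{b,c})\{b,d} + c.((rec X. (d.(d.X\{b,d} + c.(X + X)))\{b,c}) + (rec X. (d.(d.X\{b,d} + c.(X + X)))\{b,c})))\{b,c} ⊢ =d=> q2
  q2 = (rec X. (d.(d.X\{b,d} + c.(X + X)))\{b,c})\{b,d}\{b,c} ⊢ (no moves)
Coarsest stable partition (strong bisimilarity classes):
  B0 = {p0}
  B1 = {p1}
  B2 = {p2, q2}
  B3 = {q0}
  B4 = {q1}
p0 ∈ B0, q0 ∈ B3 → different blocks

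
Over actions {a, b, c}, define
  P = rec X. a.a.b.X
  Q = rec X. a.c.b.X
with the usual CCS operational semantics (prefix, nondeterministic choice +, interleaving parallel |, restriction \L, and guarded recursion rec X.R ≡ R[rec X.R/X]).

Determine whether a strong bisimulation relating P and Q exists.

LTS(P): 3 reachable states
  u0 = rec X. a.a.b.X :: --a--▸ u1
  u1 = a.b.(rec X. a.a.b.X) :: --a--▸ u2
  u2 = b.(rec X. a.a.b.X) :: --b--▸ u0
LTS(Q): 3 reachable states
  v0 = rec X. a.c.b.X :: --a--▸ v1
  v1 = c.b.(rec X. a.c.b.X) :: --c--▸ v2
  v2 = b.(rec X. a.c.b.X) :: --b--▸ v0
Partition-refinement fixed point:
  B0 = {u0}
  B1 = {u1}
  B2 = {u2}
  B3 = {v0}
  B4 = {v1}
  B5 = {v2}
u0 ∈ B0, v0 ∈ B3 → different blocks

not bisimilar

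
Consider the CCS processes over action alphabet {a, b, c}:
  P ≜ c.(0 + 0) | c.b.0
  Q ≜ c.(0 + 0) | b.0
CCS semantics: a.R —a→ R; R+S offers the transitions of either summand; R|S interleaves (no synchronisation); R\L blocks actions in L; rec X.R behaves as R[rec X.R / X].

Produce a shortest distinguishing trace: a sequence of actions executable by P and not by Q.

Reachable graph of P (6 states):
  p0 = c.(0 + 0) | c.b.0 → -c-> p1, -c-> p2
  p1 = (0 + 0) | c.b.0 → -c-> p3
  p2 = c.(0 + 0) | b.0 → -b-> p4, -c-> p3
  p3 = (0 + 0) | b.0 → -b-> p5
  p4 = c.(0 + 0) | 0 → -c-> p5
  p5 = (0 + 0) | 0 → (no moves)
Reachable graph of Q (4 states):
  q0 = c.(0 + 0) | b.0 → -b-> q1, -c-> q2
  q1 = c.(0 + 0) | 0 → -c-> q3
  q2 = (0 + 0) | b.0 → -b-> q3
  q3 = (0 + 0) | 0 → (no moves)
Trace ⟨cc⟩ through P, begin at {p0}:
  after c @ step 1: {p1, p2}
  after c @ step 2: {p3}
  P completes σ.
Trace ⟨cc⟩ through Q, begin at {q0}:
  after c @ step 1: {q2}
  after c @ step 2: ∅ (Q stuck)

cc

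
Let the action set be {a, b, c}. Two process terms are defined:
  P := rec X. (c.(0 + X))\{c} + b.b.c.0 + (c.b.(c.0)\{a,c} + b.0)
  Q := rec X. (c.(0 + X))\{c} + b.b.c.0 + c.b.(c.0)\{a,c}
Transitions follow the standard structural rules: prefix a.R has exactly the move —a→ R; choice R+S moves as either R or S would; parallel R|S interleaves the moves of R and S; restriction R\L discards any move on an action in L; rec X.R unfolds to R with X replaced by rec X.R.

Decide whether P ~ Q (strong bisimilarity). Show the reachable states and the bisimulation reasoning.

Reachable graph of P (6 states):
  p0 = rec X. (c.(0 + X))\{c} + b.b.c.0 + (c.b.(c.0)\{a,c} + b.0) has moves ··b··> p1, ··b··> p2, ··c··> p3
  p1 = 0 has moves ·
  p2 = b.c.0 has moves ··b··> p4
  p3 = b.(c.0)\{a,c} has moves ··b··> p5
  p4 = c.0 has moves ··c··> p1
  p5 = (c.0)\{a,c} has moves ·
Reachable graph of Q (6 states):
  q0 = rec X. (c.(0 + X))\{c} + b.b.c.0 + c.b.(c.0)\{a,c} has moves ··b··> q1, ··c··> q2
  q1 = b.c.0 has moves ··b··> q3
  q2 = b.(c.0)\{a,c} has moves ··b··> q4
  q3 = c.0 has moves ··c··> q5
  q4 = (c.0)\{a,c} has moves ·
  q5 = 0 has moves ·
Coarsest stable partition (strong bisimilarity classes):
  B0 = {p0}
  B1 = {p2, q1}
  B2 = {p4, q3}
  B3 = {p1, p5, q4, q5}
  B4 = {p3, q2}
  B5 = {q0}
p0 ∈ B0, q0 ∈ B5 → different blocks

not bisimilar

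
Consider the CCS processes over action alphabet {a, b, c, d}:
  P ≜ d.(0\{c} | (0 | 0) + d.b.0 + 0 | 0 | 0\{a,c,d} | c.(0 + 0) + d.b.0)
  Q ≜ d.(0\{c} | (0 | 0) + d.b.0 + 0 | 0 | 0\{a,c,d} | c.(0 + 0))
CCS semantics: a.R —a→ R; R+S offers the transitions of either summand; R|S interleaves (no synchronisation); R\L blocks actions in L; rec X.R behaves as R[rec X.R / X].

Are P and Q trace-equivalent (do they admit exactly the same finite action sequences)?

traces(P) = traces(Q)

LTS(P): 5 reachable states
  s0 = d.(0\{c} | (0 | 0) + d.b.0 + 0 | 0 | 0\{a,c,d} | c.(0 + 0) + d.b.0) :: =d=> s1
  s1 = 0\{c} | (0 | 0) + d.b.0 + 0 | 0 | 0\{a,c,d} | c.(0 + 0) + d.b.0 :: =c=> s2, =d=> s3
  s2 = 0 | 0 | 0\{a,c,d} | (0 + 0) :: ·
  s3 = b.0 :: =b=> s4
  s4 = 0 :: ·
LTS(Q): 5 reachable states
  t0 = d.(0\{c} | (0 | 0) + d.b.0 + 0 | 0 | 0\{a,c,d} | c.(0 + 0)) :: =d=> t1
  t1 = 0\{c} | (0 | 0) + d.b.0 + 0 | 0 | 0\{a,c,d} | c.(0 + 0) :: =c=> t2, =d=> t3
  t2 = 0 | 0 | 0\{a,c,d} | (0 + 0) :: ·
  t3 = b.0 :: =b=> t4
  t4 = 0 :: ·
Coarsest stable partition (strong bisimilarity classes):
  B0 = {s0, t0}
  B1 = {s1, t1}
  B2 = {s3, t3}
  B3 = {s2, s4, t2, t4}
s0 ∈ B0, t0 ∈ B0 → same block
Bisimilar ⇒ trace-equivalent.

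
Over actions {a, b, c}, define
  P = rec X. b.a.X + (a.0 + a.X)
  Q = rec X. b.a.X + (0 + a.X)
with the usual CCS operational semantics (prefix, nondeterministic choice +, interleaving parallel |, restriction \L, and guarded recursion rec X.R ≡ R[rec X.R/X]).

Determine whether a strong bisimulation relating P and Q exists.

P's transition system — 3 states:
  s0 = rec X. b.a.X + (a.0 + a.X) | -a-> s0, -a-> s1, -b-> s2
  s1 = 0 | ∅
  s2 = a.(rec X. b.a.X + (a.0 + a.X)) | -a-> s0
Q's transition system — 2 states:
  t0 = rec X. b.a.X + (0 + a.X) | -a-> t0, -b-> t1
  t1 = a.(rec X. b.a.X + (0 + a.X)) | -a-> t0
Coarsest stable partition (strong bisimilarity classes):
  B0 = {s0}
  B1 = {s1}
  B2 = {s2}
  B3 = {t0}
  B4 = {t1}
s0 ∈ B0, t0 ∈ B3 → different blocks

NO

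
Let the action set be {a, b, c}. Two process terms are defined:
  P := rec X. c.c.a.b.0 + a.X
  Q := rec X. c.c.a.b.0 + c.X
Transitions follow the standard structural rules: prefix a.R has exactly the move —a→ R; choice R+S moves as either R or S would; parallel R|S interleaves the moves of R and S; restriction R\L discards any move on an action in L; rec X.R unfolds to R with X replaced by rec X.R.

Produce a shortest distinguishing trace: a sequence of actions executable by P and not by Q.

a

LTS(P): 5 reachable states
  m0 = rec X. c.c.a.b.0 + a.X | —a→ m0, —c→ m1
  m1 = c.a.b.0 | —c→ m2
  m2 = a.b.0 | —a→ m3
  m3 = b.0 | —b→ m4
  m4 = 0 | deadlocked
LTS(Q): 5 reachable states
  n0 = rec X. c.c.a.b.0 + c.X | —c→ n0, —c→ n1
  n1 = c.a.b.0 | —c→ n2
  n2 = a.b.0 | —a→ n3
  n3 = b.0 | —b→ n4
  n4 = 0 | deadlocked
Executing a from P (initial set {m0}):
  after a @ step 1: {m0}
  P completes σ.
Executing a from Q (initial set {n0}):
  after a @ step 1: no successor for Q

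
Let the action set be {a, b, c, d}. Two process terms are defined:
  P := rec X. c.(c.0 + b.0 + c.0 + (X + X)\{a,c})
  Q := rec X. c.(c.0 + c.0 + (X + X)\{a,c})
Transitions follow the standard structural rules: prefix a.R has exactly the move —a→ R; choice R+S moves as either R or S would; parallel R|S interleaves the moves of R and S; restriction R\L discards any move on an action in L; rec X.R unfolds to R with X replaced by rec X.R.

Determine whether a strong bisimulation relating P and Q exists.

NO

LTS(P): 3 reachable states
  u0 = rec X. c.(c.0 + b.0 + c.0 + (X + X)\{a,c}) :: ··c··> u1
  u1 = c.0 + b.0 + c.0 + ((rec X. c.(c.0 + b.0 + c.0 + (X + X)\{a,c})) + (rec X. c.(c.0 + b.0 + c.0 + (X + X)\{a,c})))\{a,c} :: ··b··> u2, ··c··> u2
  u2 = 0 :: (no moves)
LTS(Q): 3 reachable states
  v0 = rec X. c.(c.0 + c.0 + (X + X)\{a,c}) :: ··c··> v1
  v1 = c.0 + c.0 + ((rec X. c.(c.0 + c.0 + (X + X)\{a,c})) + (rec X. c.(c.0 + c.0 + (X + X)\{a,c})))\{a,c} :: ··c··> v2
  v2 = 0 :: (no moves)
Coarsest stable partition (strong bisimilarity classes):
  B0 = {u0}
  B1 = {u1}
  B2 = {u2, v2}
  B3 = {v0}
  B4 = {v1}
u0 ∈ B0, v0 ∈ B3 → different blocks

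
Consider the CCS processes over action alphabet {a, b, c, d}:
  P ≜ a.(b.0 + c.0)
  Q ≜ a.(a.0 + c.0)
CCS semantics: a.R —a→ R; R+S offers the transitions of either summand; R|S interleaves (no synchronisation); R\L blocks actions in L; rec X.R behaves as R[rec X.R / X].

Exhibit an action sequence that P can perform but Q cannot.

ab

Reachable graph of P (3 states):
  u0 = a.(b.0 + c.0) has moves --a--▸ u1
  u1 = b.0 + c.0 has moves --b--▸ u2, --c--▸ u2
  u2 = 0 has moves deadlocked
Reachable graph of Q (3 states):
  v0 = a.(a.0 + c.0) has moves --a--▸ v1
  v1 = a.0 + c.0 has moves --a--▸ v2, --c--▸ v2
  v2 = 0 has moves deadlocked
Executing ab from P (initial set {u0}):
  after a @ step 1: {u1}
  after b @ step 2: {u2}
  — P admits the full trace.
Executing ab from Q (initial set {v0}):
  after a @ step 1: {v1}
  after b @ step 2: ∅  — Q cannot continue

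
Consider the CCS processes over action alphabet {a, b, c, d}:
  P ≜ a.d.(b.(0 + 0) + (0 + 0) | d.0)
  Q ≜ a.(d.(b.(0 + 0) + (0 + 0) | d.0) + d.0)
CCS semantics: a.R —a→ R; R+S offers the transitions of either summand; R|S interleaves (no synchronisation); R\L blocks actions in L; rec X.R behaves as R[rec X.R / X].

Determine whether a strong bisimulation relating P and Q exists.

P ≁ Q

P's transition system — 5 states:
  s0 = a.d.(b.(0 + 0) + (0 + 0) | d.0) → --a--▸ s1
  s1 = d.(b.(0 + 0) + (0 + 0) | d.0) → --d--▸ s2
  s2 = b.(0 + 0) + (0 + 0) | d.0 → --b--▸ s3, --d--▸ s4
  s3 = 0 + 0 → (no moves)
  s4 = (0 + 0) | 0 → (no moves)
Q's transition system — 6 states:
  t0 = a.(d.(b.(0 + 0) + (0 + 0) | d.0) + d.0) → --a--▸ t1
  t1 = d.(b.(0 + 0) + (0 + 0) | d.0) + d.0 → --d--▸ t2, --d--▸ t3
  t2 = 0 → (no moves)
  t3 = b.(0 + 0) + (0 + 0) | d.0 → --b--▸ t4, --d--▸ t5
  t4 = 0 + 0 → (no moves)
  t5 = (0 + 0) | 0 → (no moves)
Partition-refinement fixed point:
  B0 = {s0}
  B1 = {s1}
  B2 = {s2, t3}
  B3 = {s3, s4, t2, t4, t5}
  B4 = {t0}
  B5 = {t1}
s0 ∈ B0, t0 ∈ B4 → different blocks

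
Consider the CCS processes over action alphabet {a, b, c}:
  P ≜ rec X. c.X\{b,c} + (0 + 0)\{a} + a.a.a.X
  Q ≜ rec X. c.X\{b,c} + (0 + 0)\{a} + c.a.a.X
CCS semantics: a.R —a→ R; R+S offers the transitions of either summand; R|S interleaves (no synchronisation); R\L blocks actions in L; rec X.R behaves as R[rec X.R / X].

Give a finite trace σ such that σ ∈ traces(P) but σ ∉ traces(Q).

Reachable graph of P (6 states):
  m0 = rec X. c.X\{b,c} + (0 + 0)\{a} + a.a.a.X ⊢ -a-> m1, -c-> m2
  m1 = a.a.(rec X. c.X\{b,c} + (0 + 0)\{a} + a.a.a.X) ⊢ -a-> m3
  m2 = (rec X. c.X\{b,c} + (0 + 0)\{a} + a.a.a.X)\{b,c} ⊢ -a-> m4
  m3 = a.(rec X. c.X\{b,c} + (0 + 0)\{a} + a.a.a.X) ⊢ -a-> m0
  m4 = (a.a.(rec X. c.X\{b,c} + (0 + 0)\{a} + a.a.a.X))\{b,c} ⊢ -a-> m5
  m5 = (a.(rec X. c.X\{b,c} + (0 + 0)\{a} + a.a.a.X))\{b,c} ⊢ -a-> m2
Reachable graph of Q (4 states):
  n0 = rec X. c.X\{b,c} + (0 + 0)\{a} + c.a.a.X ⊢ -c-> n1, -c-> n2
  n1 = (rec X. c.X\{b,c} + (0 + 0)\{a} + c.a.a.X)\{b,c} ⊢ stopped
  n2 = a.a.(rec X. c.X\{b,c} + (0 + 0)\{a} + c.a.a.X) ⊢ -a-> n3
  n3 = a.(rec X. c.X\{b,c} + (0 + 0)\{a} + c.a.a.X) ⊢ -a-> n0
Trace ⟨a⟩ through P, begin at {m0}:
  after a @ step 1: {m1}
  ✓ P
Trace ⟨a⟩ through Q, begin at {n0}:
  after a @ step 1: no successor for Q

a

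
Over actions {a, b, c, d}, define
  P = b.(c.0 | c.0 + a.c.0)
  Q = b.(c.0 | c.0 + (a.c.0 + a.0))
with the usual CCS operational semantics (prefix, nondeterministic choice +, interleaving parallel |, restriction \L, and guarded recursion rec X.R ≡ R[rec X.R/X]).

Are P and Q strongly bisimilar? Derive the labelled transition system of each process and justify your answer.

LTS(P): 7 reachable states
  m0 = b.(c.0 | c.0 + a.c.0) | ··b··> m1
  m1 = c.0 | c.0 + a.c.0 | ··a··> m2, ··c··> m3, ··c··> m4
  m2 = c.0 | ··c··> m5
  m3 = 0 | c.0 | ··c··> m6
  m4 = c.0 | 0 | ··c··> m6
  m5 = 0 | ·
  m6 = 0 | 0 | ·
LTS(Q): 7 reachable states
  n0 = b.(c.0 | c.0 + (a.c.0 + a.0)) | ··b··> n1
  n1 = c.0 | c.0 + (a.c.0 + a.0) | ··a··> n2, ··a··> n3, ··c··> n4, ··c··> n5
  n2 = 0 | ·
  n3 = c.0 | ··c··> n2
  n4 = 0 | c.0 | ··c··> n6
  n5 = c.0 | 0 | ··c··> n6
  n6 = 0 | 0 | ·
Bisimilarity quotient blocks:
  B0 = {m0}
  B1 = {m1}
  B2 = {m2, m3, m4, n3, n4, n5}
  B3 = {m5, m6, n2, n6}
  B4 = {n0}
  B5 = {n1}
m0 ∈ B0, n0 ∈ B4 → different blocks

NO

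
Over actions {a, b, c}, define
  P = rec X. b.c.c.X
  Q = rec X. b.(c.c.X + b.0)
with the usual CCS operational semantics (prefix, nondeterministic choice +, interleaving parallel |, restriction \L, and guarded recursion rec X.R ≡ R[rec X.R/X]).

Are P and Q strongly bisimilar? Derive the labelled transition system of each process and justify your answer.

not bisimilar

P's transition system — 3 states:
  u0 = rec X. b.c.c.X ⊢ —b→ u1
  u1 = c.c.(rec X. b.c.c.X) ⊢ —c→ u2
  u2 = c.(rec X. b.c.c.X) ⊢ —c→ u0
Q's transition system — 4 states:
  v0 = rec X. b.(c.c.X + b.0) ⊢ —b→ v1
  v1 = c.c.(rec X. b.(c.c.X + b.0)) + b.0 ⊢ —b→ v2, —c→ v3
  v2 = 0 ⊢ ∅
  v3 = c.(rec X. b.(c.c.X + b.0)) ⊢ —c→ v0
Coarsest stable partition (strong bisimilarity classes):
  B0 = {u0}
  B1 = {u1}
  B2 = {u2}
  B3 = {v0}
  B4 = {v1}
  B5 = {v3}
  B6 = {v2}
u0 ∈ B0, v0 ∈ B3 → different blocks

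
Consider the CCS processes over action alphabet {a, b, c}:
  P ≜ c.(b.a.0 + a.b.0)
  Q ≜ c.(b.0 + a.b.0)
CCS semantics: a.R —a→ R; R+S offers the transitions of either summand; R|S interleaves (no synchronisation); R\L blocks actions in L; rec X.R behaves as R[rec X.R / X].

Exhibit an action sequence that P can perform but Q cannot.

cba

Reachable graph of P (5 states):
  u0 = c.(b.a.0 + a.b.0) | —c→ u1
  u1 = b.a.0 + a.b.0 | —a→ u2, —b→ u3
  u2 = b.0 | —b→ u4
  u3 = a.0 | —a→ u4
  u4 = 0 | deadlocked
Reachable graph of Q (4 states):
  v0 = c.(b.0 + a.b.0) | —c→ v1
  v1 = b.0 + a.b.0 | —a→ v2, —b→ v3
  v2 = b.0 | —b→ v3
  v3 = 0 | deadlocked
Trace ⟨cba⟩ through P, begin at {u0}:
  step 1 (c): {u1}
  step 2 (b): {u3}
  step 3 (a): {u4}
  — P admits the full trace.
Trace ⟨cba⟩ through Q, begin at {v0}:
  step 1 (c): {v1}
  step 2 (b): {v3}
  step 3 (a): no successor for Q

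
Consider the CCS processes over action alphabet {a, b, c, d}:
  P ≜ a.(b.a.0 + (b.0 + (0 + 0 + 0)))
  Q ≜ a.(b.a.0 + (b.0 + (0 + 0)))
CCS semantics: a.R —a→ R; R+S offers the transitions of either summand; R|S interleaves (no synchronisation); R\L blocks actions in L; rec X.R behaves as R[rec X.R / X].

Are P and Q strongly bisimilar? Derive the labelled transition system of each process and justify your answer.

P ~ Q

Reachable graph of P (4 states):
  s0 = a.(b.a.0 + (b.0 + (0 + 0 + 0))) ⊢ =a=> s1
  s1 = b.a.0 + (b.0 + (0 + 0 + 0)) ⊢ =b=> s2, =b=> s3
  s2 = 0 ⊢ ∅
  s3 = a.0 ⊢ =a=> s2
Reachable graph of Q (4 states):
  t0 = a.(b.a.0 + (b.0 + (0 + 0))) ⊢ =a=> t1
  t1 = b.a.0 + (b.0 + (0 + 0)) ⊢ =b=> t2, =b=> t3
  t2 = 0 ⊢ ∅
  t3 = a.0 ⊢ =a=> t2
Bisimilarity quotient blocks:
  B0 = {s0, t0}
  B1 = {s1, t1}
  B2 = {s3, t3}
  B3 = {s2, t2}
s0 ∈ B0, t0 ∈ B0 → same block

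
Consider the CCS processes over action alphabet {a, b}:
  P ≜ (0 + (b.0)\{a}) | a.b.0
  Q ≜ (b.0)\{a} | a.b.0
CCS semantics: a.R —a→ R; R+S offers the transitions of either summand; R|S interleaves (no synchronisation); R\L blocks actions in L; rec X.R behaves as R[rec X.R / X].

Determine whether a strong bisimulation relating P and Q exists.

P's transition system — 6 states:
  p0 = (0 + (b.0)\{a}) | a.b.0 ⊢ —a→ p1, —b→ p2
  p1 = (0 + (b.0)\{a}) | b.0 ⊢ —b→ p3, —b→ p4
  p2 = 0\{a} | a.b.0 ⊢ —a→ p4
  p3 = (0 + (b.0)\{a}) | 0 ⊢ —b→ p5
  p4 = 0\{a} | b.0 ⊢ —b→ p5
  p5 = 0\{a} | 0 ⊢ deadlocked
Q's transition system — 6 states:
  q0 = (b.0)\{a} | a.b.0 ⊢ —a→ q1, —b→ q2
  q1 = (b.0)\{a} | b.0 ⊢ —b→ q3, —b→ q4
  q2 = 0\{a} | a.b.0 ⊢ —a→ q4
  q3 = (b.0)\{a} | 0 ⊢ —b→ q5
  q4 = 0\{a} | b.0 ⊢ —b→ q5
  q5 = 0\{a} | 0 ⊢ deadlocked
Bisimilarity quotient blocks:
  B0 = {p0, q0}
  B1 = {p1, q1}
  B2 = {p3, p4, q3, q4}
  B3 = {p5, q5}
  B4 = {p2, q2}
p0 ∈ B0, q0 ∈ B0 → same block

P ~ Q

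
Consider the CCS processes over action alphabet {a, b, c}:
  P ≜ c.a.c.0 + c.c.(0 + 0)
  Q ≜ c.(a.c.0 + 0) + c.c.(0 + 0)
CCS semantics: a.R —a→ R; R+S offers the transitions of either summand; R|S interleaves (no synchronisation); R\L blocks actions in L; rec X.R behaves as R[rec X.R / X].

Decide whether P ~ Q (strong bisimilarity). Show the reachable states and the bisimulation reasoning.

Reachable graph of P (6 states):
  s0 = c.a.c.0 + c.c.(0 + 0) → ··c··> s1, ··c··> s2
  s1 = a.c.0 → ··a··> s3
  s2 = c.(0 + 0) → ··c··> s4
  s3 = c.0 → ··c··> s5
  s4 = 0 + 0 → ·
  s5 = 0 → ·
Reachable graph of Q (6 states):
  t0 = c.(a.c.0 + 0) + c.c.(0 + 0) → ··c··> t1, ··c··> t2
  t1 = a.c.0 + 0 → ··a··> t3
  t2 = c.(0 + 0) → ··c··> t4
  t3 = c.0 → ··c··> t5
  t4 = 0 + 0 → ·
  t5 = 0 → ·
Bisimilarity quotient blocks:
  B0 = {s0, t0}
  B1 = {s1, t1}
  B2 = {s2, s3, t2, t3}
  B3 = {s4, s5, t4, t5}
s0 ∈ B0, t0 ∈ B0 → same block

P ~ Q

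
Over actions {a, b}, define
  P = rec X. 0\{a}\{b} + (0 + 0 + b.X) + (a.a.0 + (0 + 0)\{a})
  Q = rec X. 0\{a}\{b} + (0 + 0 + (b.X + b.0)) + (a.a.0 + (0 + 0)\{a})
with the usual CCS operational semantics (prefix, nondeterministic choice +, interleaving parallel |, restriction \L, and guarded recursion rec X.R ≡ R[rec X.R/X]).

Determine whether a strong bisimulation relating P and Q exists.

NO

P's transition system — 3 states:
  m0 = rec X. 0\{a}\{b} + (0 + 0 + b.X) + (a.a.0 + (0 + 0)\{a}) | —a→ m1, —b→ m0
  m1 = a.0 | —a→ m2
  m2 = 0 | (no moves)
Q's transition system — 3 states:
  n0 = rec X. 0\{a}\{b} + (0 + 0 + (b.X + b.0)) + (a.a.0 + (0 + 0)\{a}) | —a→ n1, —b→ n0, —b→ n2
  n1 = a.0 | —a→ n2
  n2 = 0 | (no moves)
Bisimilarity quotient blocks:
  B0 = {m0}
  B1 = {m1, n1}
  B2 = {m2, n2}
  B3 = {n0}
m0 ∈ B0, n0 ∈ B3 → different blocks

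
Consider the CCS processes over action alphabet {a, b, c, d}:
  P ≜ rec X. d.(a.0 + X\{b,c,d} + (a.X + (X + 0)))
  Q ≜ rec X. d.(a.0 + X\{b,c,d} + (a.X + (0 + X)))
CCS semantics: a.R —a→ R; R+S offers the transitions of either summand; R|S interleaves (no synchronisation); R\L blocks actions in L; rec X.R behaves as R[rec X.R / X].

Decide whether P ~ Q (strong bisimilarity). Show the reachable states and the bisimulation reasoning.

P's transition system — 3 states:
  p0 = rec X. d.(a.0 + X\{b,c,d} + (a.X + (X + 0))) :: —d→ p1
  p1 = a.0 + (rec X. d.(a.0 + X\{b,c,d} + (a.X + (X + 0))))\{b,c,d} + (a.(rec X. d.(a.0 + X\{b,c,d} + (a.X + (X + 0)))) + ((rec X. d.(a.0 + X\{b,c,d} + (a.X + (X + 0)))) + 0)) :: —a→ p0, —a→ p2, —d→ p1
  p2 = 0 :: (no moves)
Q's transition system — 3 states:
  q0 = rec X. d.(a.0 + X\{b,c,d} + (a.X + (0 + X))) :: —d→ q1
  q1 = a.0 + (rec X. d.(a.0 + X\{b,c,d} + (a.X + (0 + X))))\{b,c,d} + (a.(rec X. d.(a.0 + X\{b,c,d} + (a.X + (0 + X)))) + (0 + (rec X. d.(a.0 + X\{b,c,d} + (a.X + (0 + X)))))) :: —a→ q0, —a→ q2, —d→ q1
  q2 = 0 :: (no moves)
Coarsest stable partition (strong bisimilarity classes):
  B0 = {p0, q0}
  B1 = {p1, q1}
  B2 = {p2, q2}
p0 ∈ B0, q0 ∈ B0 → same block

bisimilar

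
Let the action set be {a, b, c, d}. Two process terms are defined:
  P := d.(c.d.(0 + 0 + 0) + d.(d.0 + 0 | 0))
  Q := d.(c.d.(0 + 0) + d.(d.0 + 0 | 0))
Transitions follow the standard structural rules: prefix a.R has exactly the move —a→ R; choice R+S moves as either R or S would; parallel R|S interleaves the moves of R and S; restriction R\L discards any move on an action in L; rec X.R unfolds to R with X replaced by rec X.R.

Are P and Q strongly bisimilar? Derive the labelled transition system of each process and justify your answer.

P's transition system — 6 states:
  p0 = d.(c.d.(0 + 0 + 0) + d.(d.0 + 0 | 0)) ⊢ --d--▸ p1
  p1 = c.d.(0 + 0 + 0) + d.(d.0 + 0 | 0) ⊢ --c--▸ p2, --d--▸ p3
  p2 = d.(0 + 0 + 0) ⊢ --d--▸ p4
  p3 = d.0 + 0 | 0 ⊢ --d--▸ p5
  p4 = 0 + 0 + 0 ⊢ (no moves)
  p5 = 0 ⊢ (no moves)
Q's transition system — 6 states:
  q0 = d.(c.d.(0 + 0) + d.(d.0 + 0 | 0)) ⊢ --d--▸ q1
  q1 = c.d.(0 + 0) + d.(d.0 + 0 | 0) ⊢ --c--▸ q2, --d--▸ q3
  q2 = d.(0 + 0) ⊢ --d--▸ q4
  q3 = d.0 + 0 | 0 ⊢ --d--▸ q5
  q4 = 0 + 0 ⊢ (no moves)
  q5 = 0 ⊢ (no moves)
Bisimilarity quotient blocks:
  B0 = {p0, q0}
  B1 = {p1, q1}
  B2 = {p2, p3, q2, q3}
  B3 = {p4, p5, q4, q5}
p0 ∈ B0, q0 ∈ B0 → same block

YES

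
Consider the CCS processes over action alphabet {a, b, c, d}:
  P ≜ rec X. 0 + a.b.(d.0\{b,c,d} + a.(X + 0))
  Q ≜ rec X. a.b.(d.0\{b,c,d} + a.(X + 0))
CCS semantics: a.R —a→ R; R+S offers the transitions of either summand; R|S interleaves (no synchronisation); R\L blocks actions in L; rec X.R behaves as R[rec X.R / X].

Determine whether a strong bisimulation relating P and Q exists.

LTS(P): 5 reachable states
  u0 = rec X. 0 + a.b.(d.0\{b,c,d} + a.(X + 0)) | —a→ u1
  u1 = b.(d.0\{b,c,d} + a.((rec X. 0 + a.b.(d.0\{b,c,d} + a.(X + 0))) + 0)) | —b→ u2
  u2 = d.0\{b,c,d} + a.((rec X. 0 + a.b.(d.0\{b,c,d} + a.(X + 0))) + 0) | —a→ u3, —d→ u4
  u3 = (rec X. 0 + a.b.(d.0\{b,c,d} + a.(X + 0))) + 0 | —a→ u1
  u4 = 0\{b,c,d} | ∅
LTS(Q): 5 reachable states
  v0 = rec X. a.b.(d.0\{b,c,d} + a.(X + 0)) | —a→ v1
  v1 = b.(d.0\{b,c,d} + a.((rec X. a.b.(d.0\{b,c,d} + a.(X + 0))) + 0)) | —b→ v2
  v2 = d.0\{b,c,d} + a.((rec X. a.b.(d.0\{b,c,d} + a.(X + 0))) + 0) | —a→ v3, —d→ v4
  v3 = (rec X. a.b.(d.0\{b,c,d} + a.(X + 0))) + 0 | —a→ v1
  v4 = 0\{b,c,d} | ∅
Coarsest stable partition (strong bisimilarity classes):
  B0 = {u0, u3, v0, v3}
  B1 = {u1, v1}
  B2 = {u2, v2}
  B3 = {u4, v4}
u0 ∈ B0, v0 ∈ B0 → same block

YES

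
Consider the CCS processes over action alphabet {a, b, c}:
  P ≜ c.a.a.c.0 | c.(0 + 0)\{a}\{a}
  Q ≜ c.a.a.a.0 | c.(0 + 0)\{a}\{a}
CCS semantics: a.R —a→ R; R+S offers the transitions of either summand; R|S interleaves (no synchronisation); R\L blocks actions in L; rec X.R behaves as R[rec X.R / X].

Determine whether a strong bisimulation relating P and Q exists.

P ≁ Q

LTS(P): 10 reachable states
  u0 = c.a.a.c.0 | c.(0 + 0)\{a}\{a} ⊢ --c--▸ u1, --c--▸ u2
  u1 = a.a.c.0 | c.(0 + 0)\{a}\{a} ⊢ --a--▸ u3, --c--▸ u4
  u2 = c.a.a.c.0 | (0 + 0)\{a}\{a} ⊢ --c--▸ u4
  u3 = a.c.0 | c.(0 + 0)\{a}\{a} ⊢ --a--▸ u5, --c--▸ u6
  u4 = a.a.c.0 | (0 + 0)\{a}\{a} ⊢ --a--▸ u6
  u5 = c.0 | c.(0 + 0)\{a}\{a} ⊢ --c--▸ u7, --c--▸ u8
  u6 = a.c.0 | (0 + 0)\{a}\{a} ⊢ --a--▸ u8
  u7 = 0 | c.(0 + 0)\{a}\{a} ⊢ --c--▸ u9
  u8 = c.0 | (0 + 0)\{a}\{a} ⊢ --c--▸ u9
  u9 = 0 | (0 + 0)\{a}\{a} ⊢ stopped
LTS(Q): 10 reachable states
  v0 = c.a.a.a.0 | c.(0 + 0)\{a}\{a} ⊢ --c--▸ v1, --c--▸ v2
  v1 = a.a.a.0 | c.(0 + 0)\{a}\{a} ⊢ --a--▸ v3, --c--▸ v4
  v2 = c.a.a.a.0 | (0 + 0)\{a}\{a} ⊢ --c--▸ v4
  v3 = a.a.0 | c.(0 + 0)\{a}\{a} ⊢ --a--▸ v5, --c--▸ v6
  v4 = a.a.a.0 | (0 + 0)\{a}\{a} ⊢ --a--▸ v6
  v5 = a.0 | c.(0 + 0)\{a}\{a} ⊢ --a--▸ v7, --c--▸ v8
  v6 = a.a.0 | (0 + 0)\{a}\{a} ⊢ --a--▸ v8
  v7 = 0 | c.(0 + 0)\{a}\{a} ⊢ --c--▸ v9
  v8 = a.0 | (0 + 0)\{a}\{a} ⊢ --a--▸ v9
  v9 = 0 | (0 + 0)\{a}\{a} ⊢ stopped
Bisimilarity quotient blocks:
  B0 = {u0}
  B1 = {u2}
  B2 = {u4}
  B3 = {u6}
  B4 = {u7, u8, v7}
  B5 = {u9, v9}
  B6 = {u1}
  B7 = {u3}
  B8 = {u5}
  B9 = {v0}
  B10 = {v1}
  B11 = {v4}
  B12 = {v6}
  B13 = {v8}
  B14 = {v3}
  B15 = {v5}
  B16 = {v2}
u0 ∈ B0, v0 ∈ B9 → different blocks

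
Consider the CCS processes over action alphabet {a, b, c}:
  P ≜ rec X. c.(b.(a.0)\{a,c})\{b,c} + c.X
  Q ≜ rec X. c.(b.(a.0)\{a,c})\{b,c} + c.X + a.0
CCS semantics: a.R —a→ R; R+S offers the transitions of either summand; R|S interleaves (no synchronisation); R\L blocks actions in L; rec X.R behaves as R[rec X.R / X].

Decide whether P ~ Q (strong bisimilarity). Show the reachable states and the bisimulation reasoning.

LTS(P): 2 reachable states
  m0 = rec X. c.(b.(a.0)\{a,c})\{b,c} + c.X ⊢ -c-> m0, -c-> m1
  m1 = (b.(a.0)\{a,c})\{b,c} ⊢ (no moves)
LTS(Q): 3 reachable states
  n0 = rec X. c.(b.(a.0)\{a,c})\{b,c} + c.X + a.0 ⊢ -a-> n1, -c-> n0, -c-> n2
  n1 = 0 ⊢ (no moves)
  n2 = (b.(a.0)\{a,c})\{b,c} ⊢ (no moves)
Partition-refinement fixed point:
  B0 = {m0}
  B1 = {m1, n1, n2}
  B2 = {n0}
m0 ∈ B0, n0 ∈ B2 → different blocks

P ≁ Q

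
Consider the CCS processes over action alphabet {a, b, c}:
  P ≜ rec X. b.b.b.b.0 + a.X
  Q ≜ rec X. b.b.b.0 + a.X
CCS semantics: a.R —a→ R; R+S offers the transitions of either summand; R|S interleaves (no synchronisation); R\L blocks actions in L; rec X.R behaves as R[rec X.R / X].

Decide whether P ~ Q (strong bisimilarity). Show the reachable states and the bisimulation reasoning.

P's transition system — 5 states:
  m0 = rec X. b.b.b.b.0 + a.X ⊢ —a→ m0, —b→ m1
  m1 = b.b.b.0 ⊢ —b→ m2
  m2 = b.b.0 ⊢ —b→ m3
  m3 = b.0 ⊢ —b→ m4
  m4 = 0 ⊢ (no moves)
Q's transition system — 4 states:
  n0 = rec X. b.b.b.0 + a.X ⊢ —a→ n0, —b→ n1
  n1 = b.b.0 ⊢ —b→ n2
  n2 = b.0 ⊢ —b→ n3
  n3 = 0 ⊢ (no moves)
Bisimilarity quotient blocks:
  B0 = {m0}
  B1 = {m1}
  B2 = {m2, n1}
  B3 = {m3, n2}
  B4 = {m4, n3}
  B5 = {n0}
m0 ∈ B0, n0 ∈ B5 → different blocks

not bisimilar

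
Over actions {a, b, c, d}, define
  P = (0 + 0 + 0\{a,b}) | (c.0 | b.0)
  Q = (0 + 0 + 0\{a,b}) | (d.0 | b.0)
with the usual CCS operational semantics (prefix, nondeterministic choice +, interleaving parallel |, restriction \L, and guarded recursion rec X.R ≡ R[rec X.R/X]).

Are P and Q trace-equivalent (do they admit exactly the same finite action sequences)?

LTS(P): 4 reachable states
  s0 = (0 + 0 + 0\{a,b}) | (c.0 | b.0) :: --b--▸ s1, --c--▸ s2
  s1 = (0 + 0 + 0\{a,b}) | (c.0 | 0) :: --c--▸ s3
  s2 = (0 + 0 + 0\{a,b}) | (0 | b.0) :: --b--▸ s3
  s3 = (0 + 0 + 0\{a,b}) | (0 | 0) :: (no moves)
LTS(Q): 4 reachable states
  t0 = (0 + 0 + 0\{a,b}) | (d.0 | b.0) :: --b--▸ t1, --d--▸ t2
  t1 = (0 + 0 + 0\{a,b}) | (d.0 | 0) :: --d--▸ t3
  t2 = (0 + 0 + 0\{a,b}) | (0 | b.0) :: --b--▸ t3
  t3 = (0 + 0 + 0\{a,b}) | (0 | 0) :: (no moves)
Executing c from P (initial set {s0}):
  [1] c ⇒ {s2}
  P completes σ.
Executing c from Q (initial set {t0}):
  [1] c ⇒ ∅  — Q cannot continue

trace-distinct — witness ⟨c⟩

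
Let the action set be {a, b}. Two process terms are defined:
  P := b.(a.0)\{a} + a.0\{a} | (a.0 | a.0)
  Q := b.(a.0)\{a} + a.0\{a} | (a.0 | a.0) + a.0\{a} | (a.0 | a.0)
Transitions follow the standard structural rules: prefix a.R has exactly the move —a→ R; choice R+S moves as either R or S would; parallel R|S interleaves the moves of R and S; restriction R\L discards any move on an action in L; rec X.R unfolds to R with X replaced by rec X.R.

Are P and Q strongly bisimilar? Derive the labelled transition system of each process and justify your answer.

P ~ Q

P's transition system — 9 states:
  u0 = b.(a.0)\{a} + a.0\{a} | (a.0 | a.0) :: -a-> u1, -a-> u2, -a-> u3, -b-> u4
  u1 = 0\{a} | (a.0 | a.0) :: -a-> u5, -a-> u6
  u2 = a.0\{a} | (0 | a.0) :: -a-> u5, -a-> u7
  u3 = a.0\{a} | (a.0 | 0) :: -a-> u6, -a-> u7
  u4 = (a.0)\{a} :: ∅
  u5 = 0\{a} | (0 | a.0) :: -a-> u8
  u6 = 0\{a} | (a.0 | 0) :: -a-> u8
  u7 = a.0\{a} | (0 | 0) :: -a-> u8
  u8 = 0\{a} | (0 | 0) :: ∅
Q's transition system — 9 states:
  v0 = b.(a.0)\{a} + a.0\{a} | (a.0 | a.0) + a.0\{a} | (a.0 | a.0) :: -a-> v1, -a-> v2, -a-> v3, -b-> v4
  v1 = 0\{a} | (a.0 | a.0) :: -a-> v5, -a-> v6
  v2 = a.0\{a} | (0 | a.0) :: -a-> v5, -a-> v7
  v3 = a.0\{a} | (a.0 | 0) :: -a-> v6, -a-> v7
  v4 = (a.0)\{a} :: ∅
  v5 = 0\{a} | (0 | a.0) :: -a-> v8
  v6 = 0\{a} | (a.0 | 0) :: -a-> v8
  v7 = a.0\{a} | (0 | 0) :: -a-> v8
  v8 = 0\{a} | (0 | 0) :: ∅
Coarsest stable partition (strong bisimilarity classes):
  B0 = {u0, v0}
  B1 = {u1, u2, u3, v1, v2, v3}
  B2 = {u5, u6, u7, v5, v6, v7}
  B3 = {u4, u8, v4, v8}
u0 ∈ B0, v0 ∈ B0 → same block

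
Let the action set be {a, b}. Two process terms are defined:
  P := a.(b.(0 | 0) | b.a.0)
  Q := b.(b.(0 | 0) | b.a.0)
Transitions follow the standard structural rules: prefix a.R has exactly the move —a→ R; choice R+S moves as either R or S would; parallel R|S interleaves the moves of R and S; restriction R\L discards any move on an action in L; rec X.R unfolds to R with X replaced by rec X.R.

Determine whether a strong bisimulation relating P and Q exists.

P's transition system — 7 states:
  u0 = a.(b.(0 | 0) | b.a.0) has moves --a--▸ u1
  u1 = b.(0 | 0) | b.a.0 has moves --b--▸ u2, --b--▸ u3
  u2 = 0 | 0 | b.a.0 has moves --b--▸ u4
  u3 = b.(0 | 0) | a.0 has moves --a--▸ u5, --b--▸ u4
  u4 = 0 | 0 | a.0 has moves --a--▸ u6
  u5 = b.(0 | 0) | 0 has moves --b--▸ u6
  u6 = 0 | 0 | 0 has moves stopped
Q's transition system — 7 states:
  v0 = b.(b.(0 | 0) | b.a.0) has moves --b--▸ v1
  v1 = b.(0 | 0) | b.a.0 has moves --b--▸ v2, --b--▸ v3
  v2 = 0 | 0 | b.a.0 has moves --b--▸ v4
  v3 = b.(0 | 0) | a.0 has moves --a--▸ v5, --b--▸ v4
  v4 = 0 | 0 | a.0 has moves --a--▸ v6
  v5 = b.(0 | 0) | 0 has moves --b--▸ v6
  v6 = 0 | 0 | 0 has moves stopped
Bisimilarity quotient blocks:
  B0 = {u0}
  B1 = {u1, v1}
  B2 = {u2, v2}
  B3 = {u4, v4}
  B4 = {u6, v6}
  B5 = {u3, v3}
  B6 = {u5, v5}
  B7 = {v0}
u0 ∈ B0, v0 ∈ B7 → different blocks

P ≁ Q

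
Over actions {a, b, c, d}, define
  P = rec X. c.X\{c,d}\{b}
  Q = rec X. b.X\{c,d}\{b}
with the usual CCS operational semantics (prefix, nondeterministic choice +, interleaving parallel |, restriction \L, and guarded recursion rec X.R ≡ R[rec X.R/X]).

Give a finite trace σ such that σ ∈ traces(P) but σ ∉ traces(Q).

c

P's transition system — 2 states:
  u0 = rec X. c.X\{c,d}\{b} | —c→ u1
  u1 = (rec X. c.X\{c,d}\{b})\{c,d}\{b} | ∅
Q's transition system — 2 states:
  v0 = rec X. b.X\{c,d}\{b} | —b→ v1
  v1 = (rec X. b.X\{c,d}\{b})\{c,d}\{b} | ∅
Executing c from P (initial set {u0}):
  after c @ step 1: {u1}
  ✓ P
Executing c from Q (initial set {v0}):
  after c @ step 1: ∅ (Q stuck)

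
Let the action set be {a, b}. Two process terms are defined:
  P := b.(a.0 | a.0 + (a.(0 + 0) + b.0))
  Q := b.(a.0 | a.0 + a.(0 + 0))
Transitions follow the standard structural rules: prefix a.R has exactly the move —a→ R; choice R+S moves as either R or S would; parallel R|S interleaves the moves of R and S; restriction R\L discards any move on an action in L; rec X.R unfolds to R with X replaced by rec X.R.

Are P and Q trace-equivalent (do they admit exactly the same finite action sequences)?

traces(P) ≠ traces(Q) — witness ⟨bb⟩

LTS(P): 7 reachable states
  m0 = b.(a.0 | a.0 + (a.(0 + 0) + b.0)) has moves -b-> m1
  m1 = a.0 | a.0 + (a.(0 + 0) + b.0) has moves -a-> m2, -a-> m3, -a-> m4, -b-> m5
  m2 = 0 + 0 has moves (no moves)
  m3 = 0 | a.0 has moves -a-> m6
  m4 = a.0 | 0 has moves -a-> m6
  m5 = 0 has moves (no moves)
  m6 = 0 | 0 has moves (no moves)
LTS(Q): 6 reachable states
  n0 = b.(a.0 | a.0 + a.(0 + 0)) has moves -b-> n1
  n1 = a.0 | a.0 + a.(0 + 0) has moves -a-> n2, -a-> n3, -a-> n4
  n2 = 0 + 0 has moves (no moves)
  n3 = 0 | a.0 has moves -a-> n5
  n4 = a.0 | 0 has moves -a-> n5
  n5 = 0 | 0 has moves (no moves)
Trace ⟨bb⟩ through P, begin at {m0}:
  after b @ step 1: {m1}
  after b @ step 2: {m5}
  — P admits the full trace.
Trace ⟨bb⟩ through Q, begin at {n0}:
  after b @ step 1: {n1}
  after b @ step 2: no successor for Q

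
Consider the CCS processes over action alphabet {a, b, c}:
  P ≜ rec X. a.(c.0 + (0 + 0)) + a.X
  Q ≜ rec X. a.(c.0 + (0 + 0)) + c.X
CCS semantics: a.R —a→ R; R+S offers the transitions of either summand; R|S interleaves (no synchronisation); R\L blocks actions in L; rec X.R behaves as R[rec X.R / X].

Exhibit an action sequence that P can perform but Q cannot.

Reachable graph of P (3 states):
  p0 = rec X. a.(c.0 + (0 + 0)) + a.X | =a=> p0, =a=> p1
  p1 = c.0 + (0 + 0) | =c=> p2
  p2 = 0 | stopped
Reachable graph of Q (3 states):
  q0 = rec X. a.(c.0 + (0 + 0)) + c.X | =a=> q1, =c=> q0
  q1 = c.0 + (0 + 0) | =c=> q2
  q2 = 0 | stopped
Trace ⟨aa⟩ through P, begin at {p0}:
  after a @ step 1: {p0, p1}
  after a @ step 2: {p0, p1}
  P completes σ.
Trace ⟨aa⟩ through Q, begin at {q0}:
  after a @ step 1: {q1}
  after a @ step 2: ∅  — Q cannot continue

aa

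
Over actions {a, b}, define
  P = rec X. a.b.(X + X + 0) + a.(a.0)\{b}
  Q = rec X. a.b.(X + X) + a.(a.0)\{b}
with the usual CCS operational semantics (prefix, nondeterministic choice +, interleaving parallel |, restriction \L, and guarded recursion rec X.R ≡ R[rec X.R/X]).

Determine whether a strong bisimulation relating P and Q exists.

LTS(P): 5 reachable states
  m0 = rec X. a.b.(X + X + 0) + a.(a.0)\{b} has moves —a→ m1, —a→ m2
  m1 = (a.0)\{b} has moves —a→ m3
  m2 = b.((rec X. a.b.(X + X + 0) + a.(a.0)\{b}) + (rec X. a.b.(X + X + 0) + a.(a.0)\{b}) + 0) has moves —b→ m4
  m3 = 0\{b} has moves deadlocked
  m4 = (rec X. a.b.(X + X + 0) + a.(a.0)\{b}) + (rec X. a.b.(X + X + 0) + a.(a.0)\{b}) + 0 has moves —a→ m1, —a→ m2
LTS(Q): 5 reachable states
  n0 = rec X. a.b.(X + X) + a.(a.0)\{b} has moves —a→ n1, —a→ n2
  n1 = (a.0)\{b} has moves —a→ n3
  n2 = b.((rec X. a.b.(X + X) + a.(a.0)\{b}) + (rec X. a.b.(X + X) + a.(a.0)\{b})) has moves —b→ n4
  n3 = 0\{b} has moves deadlocked
  n4 = (rec X. a.b.(X + X) + a.(a.0)\{b}) + (rec X. a.b.(X + X) + a.(a.0)\{b}) has moves —a→ n1, —a→ n2
Coarsest stable partition (strong bisimilarity classes):
  B0 = {m0, m4, n0, n4}
  B1 = {m1, n1}
  B2 = {m3, n3}
  B3 = {m2, n2}
m0 ∈ B0, n0 ∈ B0 → same block

bisimilar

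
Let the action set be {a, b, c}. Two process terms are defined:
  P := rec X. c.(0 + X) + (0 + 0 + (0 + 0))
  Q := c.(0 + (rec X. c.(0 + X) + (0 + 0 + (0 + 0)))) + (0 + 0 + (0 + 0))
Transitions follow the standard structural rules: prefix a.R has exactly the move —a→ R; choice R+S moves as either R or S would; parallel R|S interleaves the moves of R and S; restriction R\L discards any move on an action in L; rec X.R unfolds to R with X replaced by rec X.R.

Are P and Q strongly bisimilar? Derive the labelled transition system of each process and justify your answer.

P ~ Q

P's transition system — 2 states:
  p0 = rec X. c.(0 + X) + (0 + 0 + (0 + 0)) ⊢ —c→ p1
  p1 = 0 + (rec X. c.(0 + X) + (0 + 0 + (0 + 0))) ⊢ —c→ p1
Q's transition system — 2 states:
  q0 = c.(0 + (rec X. c.(0 + X) + (0 + 0 + (0 + 0)))) + (0 + 0 + (0 + 0)) ⊢ —c→ q1
  q1 = 0 + (rec X. c.(0 + X) + (0 + 0 + (0 + 0))) ⊢ —c→ q1
Bisimilarity quotient blocks:
  B0 = {p0, p1, q0, q1}
p0 ∈ B0, q0 ∈ B0 → same block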